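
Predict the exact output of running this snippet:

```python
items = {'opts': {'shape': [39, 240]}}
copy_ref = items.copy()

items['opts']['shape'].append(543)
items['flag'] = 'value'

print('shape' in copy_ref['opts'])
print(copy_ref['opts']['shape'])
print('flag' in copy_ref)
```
True
[39, 240, 543]
False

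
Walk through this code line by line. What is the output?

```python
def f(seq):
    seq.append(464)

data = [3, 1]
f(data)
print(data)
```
[3, 1, 464]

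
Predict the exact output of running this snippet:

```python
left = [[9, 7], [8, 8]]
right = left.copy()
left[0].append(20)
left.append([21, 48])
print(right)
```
[[9, 7, 20], [8, 8]]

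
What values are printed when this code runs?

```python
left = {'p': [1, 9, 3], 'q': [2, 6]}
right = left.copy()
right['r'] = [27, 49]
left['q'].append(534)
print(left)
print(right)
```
{'p': [1, 9, 3], 'q': [2, 6, 534]}
{'p': [1, 9, 3], 'q': [2, 6, 534], 'r': [27, 49]}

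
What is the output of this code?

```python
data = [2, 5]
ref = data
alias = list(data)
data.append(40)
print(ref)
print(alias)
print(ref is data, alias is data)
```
[2, 5, 40]
[2, 5]
True False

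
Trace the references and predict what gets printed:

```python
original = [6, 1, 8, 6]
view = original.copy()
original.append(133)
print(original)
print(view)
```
[6, 1, 8, 6, 133]
[6, 1, 8, 6]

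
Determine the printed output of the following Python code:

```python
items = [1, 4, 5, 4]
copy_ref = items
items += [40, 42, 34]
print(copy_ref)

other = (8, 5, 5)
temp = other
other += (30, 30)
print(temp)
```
[1, 4, 5, 4, 40, 42, 34]
(8, 5, 5)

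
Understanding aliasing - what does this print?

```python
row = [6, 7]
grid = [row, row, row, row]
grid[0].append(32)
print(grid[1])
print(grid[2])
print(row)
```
[6, 7, 32]
[6, 7, 32]
[6, 7, 32]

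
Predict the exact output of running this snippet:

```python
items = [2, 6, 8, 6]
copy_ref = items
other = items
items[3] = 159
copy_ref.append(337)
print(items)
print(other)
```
[2, 6, 8, 159, 337]
[2, 6, 8, 159, 337]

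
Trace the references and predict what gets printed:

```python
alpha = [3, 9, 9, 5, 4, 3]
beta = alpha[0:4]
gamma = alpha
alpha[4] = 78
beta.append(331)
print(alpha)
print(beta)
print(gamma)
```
[3, 9, 9, 5, 78, 3]
[3, 9, 9, 5, 331]
[3, 9, 9, 5, 78, 3]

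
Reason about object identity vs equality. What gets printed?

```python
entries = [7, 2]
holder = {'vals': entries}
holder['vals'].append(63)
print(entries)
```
[7, 2, 63]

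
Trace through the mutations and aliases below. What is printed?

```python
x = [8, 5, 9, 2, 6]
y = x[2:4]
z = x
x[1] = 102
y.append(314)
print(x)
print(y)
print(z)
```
[8, 102, 9, 2, 6]
[9, 2, 314]
[8, 102, 9, 2, 6]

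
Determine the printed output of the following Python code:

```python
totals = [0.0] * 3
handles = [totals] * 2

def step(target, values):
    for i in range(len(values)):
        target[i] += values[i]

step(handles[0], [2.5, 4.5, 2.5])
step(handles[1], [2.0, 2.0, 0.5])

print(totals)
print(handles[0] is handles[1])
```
[4.5, 6.5, 3.0]
True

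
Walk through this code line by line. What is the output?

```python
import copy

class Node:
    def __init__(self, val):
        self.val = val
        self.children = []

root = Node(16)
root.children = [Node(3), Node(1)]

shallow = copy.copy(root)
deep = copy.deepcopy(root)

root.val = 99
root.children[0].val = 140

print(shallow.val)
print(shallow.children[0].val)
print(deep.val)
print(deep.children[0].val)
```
16
140
16
3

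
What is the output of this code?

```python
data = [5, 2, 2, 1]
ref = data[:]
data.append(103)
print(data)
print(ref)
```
[5, 2, 2, 1, 103]
[5, 2, 2, 1]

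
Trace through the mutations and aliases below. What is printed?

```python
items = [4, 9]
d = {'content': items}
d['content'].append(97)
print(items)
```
[4, 9, 97]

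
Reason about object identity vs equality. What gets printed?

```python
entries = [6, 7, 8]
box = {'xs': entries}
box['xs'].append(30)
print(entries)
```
[6, 7, 8, 30]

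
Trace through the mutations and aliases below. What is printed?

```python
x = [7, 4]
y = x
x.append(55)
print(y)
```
[7, 4, 55]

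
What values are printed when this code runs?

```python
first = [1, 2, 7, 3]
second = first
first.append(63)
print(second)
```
[1, 2, 7, 3, 63]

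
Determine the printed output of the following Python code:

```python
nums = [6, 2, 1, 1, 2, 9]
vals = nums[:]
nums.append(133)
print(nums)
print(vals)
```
[6, 2, 1, 1, 2, 9, 133]
[6, 2, 1, 1, 2, 9]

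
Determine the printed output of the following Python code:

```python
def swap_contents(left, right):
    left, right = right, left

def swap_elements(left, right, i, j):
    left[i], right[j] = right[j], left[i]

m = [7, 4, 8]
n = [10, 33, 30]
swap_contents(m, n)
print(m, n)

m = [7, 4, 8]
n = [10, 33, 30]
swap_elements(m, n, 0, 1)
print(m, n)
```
[7, 4, 8] [10, 33, 30]
[33, 4, 8] [10, 7, 30]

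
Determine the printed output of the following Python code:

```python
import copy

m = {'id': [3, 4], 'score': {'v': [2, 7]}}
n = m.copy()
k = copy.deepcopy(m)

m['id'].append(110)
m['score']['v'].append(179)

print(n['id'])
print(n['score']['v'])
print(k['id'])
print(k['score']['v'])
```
[3, 4, 110]
[2, 7, 179]
[3, 4]
[2, 7]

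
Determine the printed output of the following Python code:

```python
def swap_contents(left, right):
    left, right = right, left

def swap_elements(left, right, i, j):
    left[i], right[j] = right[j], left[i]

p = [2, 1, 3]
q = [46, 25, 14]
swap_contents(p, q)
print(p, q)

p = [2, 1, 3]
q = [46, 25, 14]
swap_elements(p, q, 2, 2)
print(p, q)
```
[2, 1, 3] [46, 25, 14]
[2, 1, 14] [46, 25, 3]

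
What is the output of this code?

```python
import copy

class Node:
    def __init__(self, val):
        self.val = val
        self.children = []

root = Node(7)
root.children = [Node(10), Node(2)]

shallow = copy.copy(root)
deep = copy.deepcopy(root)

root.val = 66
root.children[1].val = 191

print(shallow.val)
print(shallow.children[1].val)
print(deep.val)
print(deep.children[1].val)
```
7
191
7
2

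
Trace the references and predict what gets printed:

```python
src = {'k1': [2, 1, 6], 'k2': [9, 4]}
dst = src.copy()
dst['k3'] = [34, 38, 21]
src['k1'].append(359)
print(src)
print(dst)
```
{'k1': [2, 1, 6, 359], 'k2': [9, 4]}
{'k1': [2, 1, 6, 359], 'k2': [9, 4], 'k3': [34, 38, 21]}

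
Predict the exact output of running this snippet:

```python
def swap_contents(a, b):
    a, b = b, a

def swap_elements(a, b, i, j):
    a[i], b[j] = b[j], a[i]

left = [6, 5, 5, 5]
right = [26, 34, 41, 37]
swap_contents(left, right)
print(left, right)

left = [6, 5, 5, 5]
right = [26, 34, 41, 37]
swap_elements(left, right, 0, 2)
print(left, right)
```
[6, 5, 5, 5] [26, 34, 41, 37]
[41, 5, 5, 5] [26, 34, 6, 37]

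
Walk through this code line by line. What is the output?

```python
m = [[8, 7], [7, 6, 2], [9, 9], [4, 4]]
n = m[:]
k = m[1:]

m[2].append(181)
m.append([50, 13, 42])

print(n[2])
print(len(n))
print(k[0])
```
[9, 9, 181]
4
[7, 6, 2]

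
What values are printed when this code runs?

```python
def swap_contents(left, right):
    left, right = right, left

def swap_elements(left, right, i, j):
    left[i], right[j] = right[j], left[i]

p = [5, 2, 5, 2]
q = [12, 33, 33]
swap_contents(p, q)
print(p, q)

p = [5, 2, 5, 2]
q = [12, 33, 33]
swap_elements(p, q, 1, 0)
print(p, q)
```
[5, 2, 5, 2] [12, 33, 33]
[5, 12, 5, 2] [2, 33, 33]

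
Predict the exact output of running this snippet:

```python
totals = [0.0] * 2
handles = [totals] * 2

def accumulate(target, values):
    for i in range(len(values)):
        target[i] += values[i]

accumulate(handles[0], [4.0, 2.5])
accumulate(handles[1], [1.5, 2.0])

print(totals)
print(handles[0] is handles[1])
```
[5.5, 4.5]
True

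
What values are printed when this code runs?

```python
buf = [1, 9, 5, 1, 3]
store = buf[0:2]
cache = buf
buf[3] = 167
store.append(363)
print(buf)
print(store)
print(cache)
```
[1, 9, 5, 167, 3]
[1, 9, 363]
[1, 9, 5, 167, 3]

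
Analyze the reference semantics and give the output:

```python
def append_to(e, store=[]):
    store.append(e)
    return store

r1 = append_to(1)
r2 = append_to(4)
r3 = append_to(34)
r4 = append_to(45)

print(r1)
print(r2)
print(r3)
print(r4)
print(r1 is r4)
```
[1, 4, 34, 45]
[1, 4, 34, 45]
[1, 4, 34, 45]
[1, 4, 34, 45]
True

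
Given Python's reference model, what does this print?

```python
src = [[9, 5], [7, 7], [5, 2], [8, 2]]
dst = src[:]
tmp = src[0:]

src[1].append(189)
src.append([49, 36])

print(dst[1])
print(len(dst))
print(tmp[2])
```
[7, 7, 189]
4
[5, 2]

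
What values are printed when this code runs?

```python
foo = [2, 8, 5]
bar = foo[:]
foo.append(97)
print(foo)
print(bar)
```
[2, 8, 5, 97]
[2, 8, 5]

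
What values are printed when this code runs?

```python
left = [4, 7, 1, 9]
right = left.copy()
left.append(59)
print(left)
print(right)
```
[4, 7, 1, 9, 59]
[4, 7, 1, 9]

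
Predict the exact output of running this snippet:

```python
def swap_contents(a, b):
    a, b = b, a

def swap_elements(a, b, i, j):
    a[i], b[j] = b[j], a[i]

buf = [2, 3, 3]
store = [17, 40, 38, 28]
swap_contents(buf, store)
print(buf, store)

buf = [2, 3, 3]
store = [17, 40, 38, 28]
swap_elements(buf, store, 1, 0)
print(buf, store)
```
[2, 3, 3] [17, 40, 38, 28]
[2, 17, 3] [3, 40, 38, 28]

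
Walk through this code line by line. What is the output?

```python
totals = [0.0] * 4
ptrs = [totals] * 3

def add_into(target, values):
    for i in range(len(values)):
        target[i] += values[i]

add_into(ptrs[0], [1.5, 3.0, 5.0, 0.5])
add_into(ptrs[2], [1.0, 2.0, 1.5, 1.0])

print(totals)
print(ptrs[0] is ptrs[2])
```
[2.5, 5.0, 6.5, 1.5]
True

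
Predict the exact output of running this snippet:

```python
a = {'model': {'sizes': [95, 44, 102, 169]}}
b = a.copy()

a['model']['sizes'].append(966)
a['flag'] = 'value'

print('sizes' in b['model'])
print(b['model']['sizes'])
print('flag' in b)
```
True
[95, 44, 102, 169, 966]
False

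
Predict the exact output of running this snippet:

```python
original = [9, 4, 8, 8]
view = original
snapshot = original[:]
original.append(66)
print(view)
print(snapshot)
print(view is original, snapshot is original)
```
[9, 4, 8, 8, 66]
[9, 4, 8, 8]
True False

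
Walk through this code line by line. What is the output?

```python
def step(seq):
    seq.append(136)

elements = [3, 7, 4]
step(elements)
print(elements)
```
[3, 7, 4, 136]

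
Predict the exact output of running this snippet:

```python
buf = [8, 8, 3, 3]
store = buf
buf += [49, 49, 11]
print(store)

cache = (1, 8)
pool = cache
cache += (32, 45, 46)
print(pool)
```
[8, 8, 3, 3, 49, 49, 11]
(1, 8)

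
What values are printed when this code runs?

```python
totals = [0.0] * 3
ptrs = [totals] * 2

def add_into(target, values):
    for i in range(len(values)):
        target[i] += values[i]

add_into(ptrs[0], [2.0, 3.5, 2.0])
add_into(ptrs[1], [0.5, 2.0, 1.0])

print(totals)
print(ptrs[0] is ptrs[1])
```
[2.5, 5.5, 3.0]
True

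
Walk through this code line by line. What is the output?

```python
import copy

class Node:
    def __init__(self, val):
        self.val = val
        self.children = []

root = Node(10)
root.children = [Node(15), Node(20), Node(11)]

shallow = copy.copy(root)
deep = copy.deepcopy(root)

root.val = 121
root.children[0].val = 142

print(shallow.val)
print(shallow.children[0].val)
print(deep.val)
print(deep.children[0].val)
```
10
142
10
15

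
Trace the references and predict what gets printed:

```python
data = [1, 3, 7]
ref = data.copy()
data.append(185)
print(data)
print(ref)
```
[1, 3, 7, 185]
[1, 3, 7]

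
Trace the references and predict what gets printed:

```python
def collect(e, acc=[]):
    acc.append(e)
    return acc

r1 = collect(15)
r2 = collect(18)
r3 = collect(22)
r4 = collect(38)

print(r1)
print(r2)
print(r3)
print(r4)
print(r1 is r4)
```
[15, 18, 22, 38]
[15, 18, 22, 38]
[15, 18, 22, 38]
[15, 18, 22, 38]
True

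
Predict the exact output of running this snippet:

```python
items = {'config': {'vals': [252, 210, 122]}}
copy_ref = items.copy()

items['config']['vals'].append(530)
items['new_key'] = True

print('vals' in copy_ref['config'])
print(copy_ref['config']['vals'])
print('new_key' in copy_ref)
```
True
[252, 210, 122, 530]
False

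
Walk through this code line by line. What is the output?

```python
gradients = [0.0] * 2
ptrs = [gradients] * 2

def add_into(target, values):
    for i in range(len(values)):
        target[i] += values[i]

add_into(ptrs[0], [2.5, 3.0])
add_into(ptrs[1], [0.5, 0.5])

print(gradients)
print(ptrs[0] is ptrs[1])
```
[3.0, 3.5]
True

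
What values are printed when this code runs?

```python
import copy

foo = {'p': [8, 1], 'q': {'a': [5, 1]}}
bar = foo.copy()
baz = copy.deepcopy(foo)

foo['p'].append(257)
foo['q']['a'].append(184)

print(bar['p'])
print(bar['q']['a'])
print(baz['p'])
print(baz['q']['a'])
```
[8, 1, 257]
[5, 1, 184]
[8, 1]
[5, 1]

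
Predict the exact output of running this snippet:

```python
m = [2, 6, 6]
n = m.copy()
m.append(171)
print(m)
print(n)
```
[2, 6, 6, 171]
[2, 6, 6]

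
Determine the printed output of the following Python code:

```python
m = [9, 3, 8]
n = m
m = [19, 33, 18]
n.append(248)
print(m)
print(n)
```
[19, 33, 18]
[9, 3, 8, 248]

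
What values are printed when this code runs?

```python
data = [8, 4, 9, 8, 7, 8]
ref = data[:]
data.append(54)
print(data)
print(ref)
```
[8, 4, 9, 8, 7, 8, 54]
[8, 4, 9, 8, 7, 8]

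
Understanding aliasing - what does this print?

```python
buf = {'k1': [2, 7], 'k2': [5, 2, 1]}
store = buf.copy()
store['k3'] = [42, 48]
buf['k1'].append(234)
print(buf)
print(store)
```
{'k1': [2, 7, 234], 'k2': [5, 2, 1]}
{'k1': [2, 7, 234], 'k2': [5, 2, 1], 'k3': [42, 48]}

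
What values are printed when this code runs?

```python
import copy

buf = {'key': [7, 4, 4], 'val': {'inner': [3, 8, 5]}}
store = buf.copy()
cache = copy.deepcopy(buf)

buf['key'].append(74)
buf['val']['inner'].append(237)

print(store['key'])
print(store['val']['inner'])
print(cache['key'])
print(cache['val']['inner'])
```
[7, 4, 4, 74]
[3, 8, 5, 237]
[7, 4, 4]
[3, 8, 5]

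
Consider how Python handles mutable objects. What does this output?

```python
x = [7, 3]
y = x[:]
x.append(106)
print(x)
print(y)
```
[7, 3, 106]
[7, 3]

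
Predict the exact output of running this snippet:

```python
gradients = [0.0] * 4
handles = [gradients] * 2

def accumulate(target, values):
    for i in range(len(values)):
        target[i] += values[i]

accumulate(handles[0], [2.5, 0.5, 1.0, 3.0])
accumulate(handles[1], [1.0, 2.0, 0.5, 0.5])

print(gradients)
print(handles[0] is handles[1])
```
[3.5, 2.5, 1.5, 3.5]
True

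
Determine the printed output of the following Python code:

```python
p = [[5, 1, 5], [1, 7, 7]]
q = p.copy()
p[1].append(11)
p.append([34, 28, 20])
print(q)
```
[[5, 1, 5], [1, 7, 7, 11]]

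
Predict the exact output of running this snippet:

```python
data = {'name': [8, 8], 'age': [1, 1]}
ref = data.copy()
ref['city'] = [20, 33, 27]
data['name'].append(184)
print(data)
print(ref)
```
{'name': [8, 8, 184], 'age': [1, 1]}
{'name': [8, 8, 184], 'age': [1, 1], 'city': [20, 33, 27]}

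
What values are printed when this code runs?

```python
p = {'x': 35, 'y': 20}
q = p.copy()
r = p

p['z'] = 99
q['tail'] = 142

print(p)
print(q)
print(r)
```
{'x': 35, 'y': 20, 'z': 99}
{'x': 35, 'y': 20, 'tail': 142}
{'x': 35, 'y': 20, 'z': 99}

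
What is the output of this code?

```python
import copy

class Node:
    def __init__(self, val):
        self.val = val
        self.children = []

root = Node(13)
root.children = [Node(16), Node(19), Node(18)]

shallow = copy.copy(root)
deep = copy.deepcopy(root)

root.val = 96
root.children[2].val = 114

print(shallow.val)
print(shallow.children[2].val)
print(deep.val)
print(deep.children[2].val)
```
13
114
13
18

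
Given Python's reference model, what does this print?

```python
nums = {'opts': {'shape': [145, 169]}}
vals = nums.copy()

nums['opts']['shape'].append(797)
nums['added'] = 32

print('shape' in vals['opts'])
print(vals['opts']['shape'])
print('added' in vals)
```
True
[145, 169, 797]
False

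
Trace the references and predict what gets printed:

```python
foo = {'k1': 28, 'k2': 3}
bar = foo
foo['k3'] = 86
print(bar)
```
{'k1': 28, 'k2': 3, 'k3': 86}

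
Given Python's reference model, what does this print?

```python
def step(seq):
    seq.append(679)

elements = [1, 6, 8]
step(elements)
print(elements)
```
[1, 6, 8, 679]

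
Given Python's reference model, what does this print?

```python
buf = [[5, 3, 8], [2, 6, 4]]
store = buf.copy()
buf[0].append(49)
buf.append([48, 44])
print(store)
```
[[5, 3, 8, 49], [2, 6, 4]]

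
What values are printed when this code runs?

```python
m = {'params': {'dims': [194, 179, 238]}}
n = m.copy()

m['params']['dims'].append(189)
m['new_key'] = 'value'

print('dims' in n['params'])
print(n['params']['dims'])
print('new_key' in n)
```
True
[194, 179, 238, 189]
False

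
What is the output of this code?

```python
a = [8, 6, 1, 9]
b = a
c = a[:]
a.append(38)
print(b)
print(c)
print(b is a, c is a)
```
[8, 6, 1, 9, 38]
[8, 6, 1, 9]
True False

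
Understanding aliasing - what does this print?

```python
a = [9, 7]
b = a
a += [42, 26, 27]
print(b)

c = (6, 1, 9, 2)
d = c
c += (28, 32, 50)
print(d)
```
[9, 7, 42, 26, 27]
(6, 1, 9, 2)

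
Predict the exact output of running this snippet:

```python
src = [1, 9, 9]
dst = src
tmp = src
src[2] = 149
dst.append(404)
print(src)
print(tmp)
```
[1, 9, 149, 404]
[1, 9, 149, 404]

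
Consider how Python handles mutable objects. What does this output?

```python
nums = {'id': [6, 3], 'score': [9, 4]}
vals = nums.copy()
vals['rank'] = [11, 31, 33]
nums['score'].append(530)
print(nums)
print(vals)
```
{'id': [6, 3], 'score': [9, 4, 530]}
{'id': [6, 3], 'score': [9, 4, 530], 'rank': [11, 31, 33]}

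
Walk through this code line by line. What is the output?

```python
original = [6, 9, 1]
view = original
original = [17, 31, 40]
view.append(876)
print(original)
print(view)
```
[17, 31, 40]
[6, 9, 1, 876]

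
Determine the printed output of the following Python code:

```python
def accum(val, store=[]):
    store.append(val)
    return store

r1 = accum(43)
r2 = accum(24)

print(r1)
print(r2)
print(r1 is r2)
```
[43, 24]
[43, 24]
True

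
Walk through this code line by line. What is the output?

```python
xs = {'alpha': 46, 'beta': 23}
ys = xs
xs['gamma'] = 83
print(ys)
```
{'alpha': 46, 'beta': 23, 'gamma': 83}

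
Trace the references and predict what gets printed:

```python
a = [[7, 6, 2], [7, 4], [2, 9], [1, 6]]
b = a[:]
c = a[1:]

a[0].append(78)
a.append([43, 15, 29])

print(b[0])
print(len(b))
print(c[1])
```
[7, 6, 2, 78]
4
[2, 9]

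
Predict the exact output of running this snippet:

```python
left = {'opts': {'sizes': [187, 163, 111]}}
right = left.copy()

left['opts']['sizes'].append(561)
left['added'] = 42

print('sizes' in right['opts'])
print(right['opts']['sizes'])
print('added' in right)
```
True
[187, 163, 111, 561]
False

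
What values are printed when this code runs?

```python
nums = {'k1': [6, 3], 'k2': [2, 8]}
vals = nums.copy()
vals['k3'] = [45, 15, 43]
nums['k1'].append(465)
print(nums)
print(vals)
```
{'k1': [6, 3, 465], 'k2': [2, 8]}
{'k1': [6, 3, 465], 'k2': [2, 8], 'k3': [45, 15, 43]}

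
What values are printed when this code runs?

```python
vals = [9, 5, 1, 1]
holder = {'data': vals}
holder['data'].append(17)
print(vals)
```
[9, 5, 1, 1, 17]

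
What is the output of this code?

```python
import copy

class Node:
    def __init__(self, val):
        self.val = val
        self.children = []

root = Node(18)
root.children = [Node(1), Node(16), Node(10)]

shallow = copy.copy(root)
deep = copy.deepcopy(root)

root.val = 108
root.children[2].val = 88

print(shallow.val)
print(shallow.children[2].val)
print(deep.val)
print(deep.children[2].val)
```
18
88
18
10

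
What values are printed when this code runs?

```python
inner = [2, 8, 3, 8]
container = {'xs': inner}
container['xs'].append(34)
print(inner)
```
[2, 8, 3, 8, 34]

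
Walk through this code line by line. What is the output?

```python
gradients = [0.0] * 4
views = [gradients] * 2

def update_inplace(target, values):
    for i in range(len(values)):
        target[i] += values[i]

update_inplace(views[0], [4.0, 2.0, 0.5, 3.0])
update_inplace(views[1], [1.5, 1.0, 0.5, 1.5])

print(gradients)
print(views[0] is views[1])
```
[5.5, 3.0, 1.0, 4.5]
True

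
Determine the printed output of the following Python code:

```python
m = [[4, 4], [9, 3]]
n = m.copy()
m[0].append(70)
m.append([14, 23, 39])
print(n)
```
[[4, 4, 70], [9, 3]]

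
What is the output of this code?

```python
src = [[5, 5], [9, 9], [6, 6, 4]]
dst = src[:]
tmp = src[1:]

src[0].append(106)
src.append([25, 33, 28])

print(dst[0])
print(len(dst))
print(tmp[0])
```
[5, 5, 106]
3
[9, 9]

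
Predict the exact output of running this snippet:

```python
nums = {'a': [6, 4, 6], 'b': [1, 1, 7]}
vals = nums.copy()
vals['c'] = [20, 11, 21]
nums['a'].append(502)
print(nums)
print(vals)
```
{'a': [6, 4, 6, 502], 'b': [1, 1, 7]}
{'a': [6, 4, 6, 502], 'b': [1, 1, 7], 'c': [20, 11, 21]}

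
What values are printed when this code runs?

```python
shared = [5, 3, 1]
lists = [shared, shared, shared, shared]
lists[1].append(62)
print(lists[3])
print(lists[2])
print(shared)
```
[5, 3, 1, 62]
[5, 3, 1, 62]
[5, 3, 1, 62]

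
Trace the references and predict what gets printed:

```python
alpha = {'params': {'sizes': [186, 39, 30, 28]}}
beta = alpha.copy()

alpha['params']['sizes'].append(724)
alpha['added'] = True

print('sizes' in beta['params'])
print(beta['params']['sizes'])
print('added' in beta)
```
True
[186, 39, 30, 28, 724]
False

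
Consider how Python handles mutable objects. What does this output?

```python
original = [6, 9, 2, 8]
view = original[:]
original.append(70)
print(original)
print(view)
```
[6, 9, 2, 8, 70]
[6, 9, 2, 8]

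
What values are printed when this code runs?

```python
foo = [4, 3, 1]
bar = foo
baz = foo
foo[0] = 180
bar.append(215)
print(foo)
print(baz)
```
[180, 3, 1, 215]
[180, 3, 1, 215]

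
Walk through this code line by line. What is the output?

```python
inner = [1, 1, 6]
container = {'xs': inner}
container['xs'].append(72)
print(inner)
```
[1, 1, 6, 72]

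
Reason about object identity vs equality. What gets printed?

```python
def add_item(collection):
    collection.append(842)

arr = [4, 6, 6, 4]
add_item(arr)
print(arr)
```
[4, 6, 6, 4, 842]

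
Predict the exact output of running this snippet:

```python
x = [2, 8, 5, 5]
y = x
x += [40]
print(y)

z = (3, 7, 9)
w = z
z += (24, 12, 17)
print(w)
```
[2, 8, 5, 5, 40]
(3, 7, 9)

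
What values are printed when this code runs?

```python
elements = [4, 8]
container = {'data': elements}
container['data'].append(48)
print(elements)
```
[4, 8, 48]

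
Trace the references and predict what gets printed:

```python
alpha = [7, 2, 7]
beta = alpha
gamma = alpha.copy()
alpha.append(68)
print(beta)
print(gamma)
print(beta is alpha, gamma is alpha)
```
[7, 2, 7, 68]
[7, 2, 7]
True False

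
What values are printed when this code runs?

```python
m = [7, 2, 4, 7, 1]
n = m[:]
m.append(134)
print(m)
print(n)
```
[7, 2, 4, 7, 1, 134]
[7, 2, 4, 7, 1]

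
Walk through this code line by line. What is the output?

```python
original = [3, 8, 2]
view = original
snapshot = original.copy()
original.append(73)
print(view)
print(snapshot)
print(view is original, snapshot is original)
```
[3, 8, 2, 73]
[3, 8, 2]
True False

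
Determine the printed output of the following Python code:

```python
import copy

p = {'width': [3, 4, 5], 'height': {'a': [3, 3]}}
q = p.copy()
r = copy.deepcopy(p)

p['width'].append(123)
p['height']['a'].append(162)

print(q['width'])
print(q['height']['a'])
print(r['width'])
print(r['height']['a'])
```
[3, 4, 5, 123]
[3, 3, 162]
[3, 4, 5]
[3, 3]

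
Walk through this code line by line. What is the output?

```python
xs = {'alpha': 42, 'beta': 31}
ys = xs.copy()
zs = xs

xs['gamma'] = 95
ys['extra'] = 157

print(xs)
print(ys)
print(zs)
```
{'alpha': 42, 'beta': 31, 'gamma': 95}
{'alpha': 42, 'beta': 31, 'extra': 157}
{'alpha': 42, 'beta': 31, 'gamma': 95}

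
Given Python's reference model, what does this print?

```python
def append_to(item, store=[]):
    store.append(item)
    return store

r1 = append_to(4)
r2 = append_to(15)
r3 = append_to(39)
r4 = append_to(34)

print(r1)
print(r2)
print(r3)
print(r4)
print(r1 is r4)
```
[4, 15, 39, 34]
[4, 15, 39, 34]
[4, 15, 39, 34]
[4, 15, 39, 34]
True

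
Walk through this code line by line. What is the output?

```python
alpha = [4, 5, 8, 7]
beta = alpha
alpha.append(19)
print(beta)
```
[4, 5, 8, 7, 19]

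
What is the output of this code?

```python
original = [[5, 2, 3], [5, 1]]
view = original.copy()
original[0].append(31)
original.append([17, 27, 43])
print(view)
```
[[5, 2, 3, 31], [5, 1]]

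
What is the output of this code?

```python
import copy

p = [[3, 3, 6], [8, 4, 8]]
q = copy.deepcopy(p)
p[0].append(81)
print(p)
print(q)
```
[[3, 3, 6, 81], [8, 4, 8]]
[[3, 3, 6], [8, 4, 8]]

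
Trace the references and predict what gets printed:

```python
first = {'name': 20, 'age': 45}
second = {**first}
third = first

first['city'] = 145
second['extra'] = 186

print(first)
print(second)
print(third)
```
{'name': 20, 'age': 45, 'city': 145}
{'name': 20, 'age': 45, 'extra': 186}
{'name': 20, 'age': 45, 'city': 145}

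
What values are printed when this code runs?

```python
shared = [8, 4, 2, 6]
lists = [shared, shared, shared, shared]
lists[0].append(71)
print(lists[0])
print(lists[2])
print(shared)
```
[8, 4, 2, 6, 71]
[8, 4, 2, 6, 71]
[8, 4, 2, 6, 71]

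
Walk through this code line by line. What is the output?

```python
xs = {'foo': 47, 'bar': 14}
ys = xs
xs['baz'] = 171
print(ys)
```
{'foo': 47, 'bar': 14, 'baz': 171}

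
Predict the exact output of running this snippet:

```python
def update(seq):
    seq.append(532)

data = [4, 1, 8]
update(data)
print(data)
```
[4, 1, 8, 532]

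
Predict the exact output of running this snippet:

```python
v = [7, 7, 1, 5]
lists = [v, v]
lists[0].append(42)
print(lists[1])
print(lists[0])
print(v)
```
[7, 7, 1, 5, 42]
[7, 7, 1, 5, 42]
[7, 7, 1, 5, 42]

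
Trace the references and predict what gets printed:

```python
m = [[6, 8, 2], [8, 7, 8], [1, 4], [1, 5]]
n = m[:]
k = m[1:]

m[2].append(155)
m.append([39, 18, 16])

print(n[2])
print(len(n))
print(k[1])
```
[1, 4, 155]
4
[1, 4, 155]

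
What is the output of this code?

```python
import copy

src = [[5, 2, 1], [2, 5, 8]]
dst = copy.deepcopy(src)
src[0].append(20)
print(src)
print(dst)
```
[[5, 2, 1, 20], [2, 5, 8]]
[[5, 2, 1], [2, 5, 8]]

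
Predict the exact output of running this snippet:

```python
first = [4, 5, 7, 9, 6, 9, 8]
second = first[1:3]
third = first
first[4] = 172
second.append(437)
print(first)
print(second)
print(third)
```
[4, 5, 7, 9, 172, 9, 8]
[5, 7, 437]
[4, 5, 7, 9, 172, 9, 8]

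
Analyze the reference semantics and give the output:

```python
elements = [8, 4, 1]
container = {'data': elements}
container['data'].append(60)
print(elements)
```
[8, 4, 1, 60]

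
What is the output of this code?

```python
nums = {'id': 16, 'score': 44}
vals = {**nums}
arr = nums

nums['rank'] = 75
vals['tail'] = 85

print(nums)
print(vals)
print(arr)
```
{'id': 16, 'score': 44, 'rank': 75}
{'id': 16, 'score': 44, 'tail': 85}
{'id': 16, 'score': 44, 'rank': 75}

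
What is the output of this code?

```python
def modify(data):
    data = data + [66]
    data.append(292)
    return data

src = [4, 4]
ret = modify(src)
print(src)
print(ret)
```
[4, 4]
[4, 4, 66, 292]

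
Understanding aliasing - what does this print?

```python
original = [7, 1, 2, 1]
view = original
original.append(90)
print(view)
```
[7, 1, 2, 1, 90]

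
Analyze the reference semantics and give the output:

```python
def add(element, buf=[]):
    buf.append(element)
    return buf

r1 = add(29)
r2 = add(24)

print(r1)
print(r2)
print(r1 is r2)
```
[29, 24]
[29, 24]
True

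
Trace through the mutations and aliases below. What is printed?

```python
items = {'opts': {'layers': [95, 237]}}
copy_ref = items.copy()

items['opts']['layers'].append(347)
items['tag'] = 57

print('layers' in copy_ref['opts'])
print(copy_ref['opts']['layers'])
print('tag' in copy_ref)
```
True
[95, 237, 347]
False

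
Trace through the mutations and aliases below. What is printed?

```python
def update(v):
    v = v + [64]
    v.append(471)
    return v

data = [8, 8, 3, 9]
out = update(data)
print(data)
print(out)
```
[8, 8, 3, 9]
[8, 8, 3, 9, 64, 471]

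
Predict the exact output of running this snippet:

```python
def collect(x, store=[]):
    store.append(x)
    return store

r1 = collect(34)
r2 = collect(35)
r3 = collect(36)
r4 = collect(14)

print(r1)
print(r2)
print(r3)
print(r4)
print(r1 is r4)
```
[34, 35, 36, 14]
[34, 35, 36, 14]
[34, 35, 36, 14]
[34, 35, 36, 14]
True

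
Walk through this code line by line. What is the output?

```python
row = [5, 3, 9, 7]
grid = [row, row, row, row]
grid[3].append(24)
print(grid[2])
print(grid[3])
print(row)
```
[5, 3, 9, 7, 24]
[5, 3, 9, 7, 24]
[5, 3, 9, 7, 24]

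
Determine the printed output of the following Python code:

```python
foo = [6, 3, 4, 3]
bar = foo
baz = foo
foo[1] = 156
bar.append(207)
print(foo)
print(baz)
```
[6, 156, 4, 3, 207]
[6, 156, 4, 3, 207]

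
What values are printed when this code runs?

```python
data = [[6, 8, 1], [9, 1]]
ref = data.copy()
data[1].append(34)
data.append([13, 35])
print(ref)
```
[[6, 8, 1], [9, 1, 34]]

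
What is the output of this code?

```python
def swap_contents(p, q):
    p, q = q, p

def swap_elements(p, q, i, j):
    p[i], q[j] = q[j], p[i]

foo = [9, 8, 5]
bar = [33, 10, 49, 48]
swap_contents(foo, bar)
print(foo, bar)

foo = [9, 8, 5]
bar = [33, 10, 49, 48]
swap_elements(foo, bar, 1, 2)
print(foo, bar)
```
[9, 8, 5] [33, 10, 49, 48]
[9, 49, 5] [33, 10, 8, 48]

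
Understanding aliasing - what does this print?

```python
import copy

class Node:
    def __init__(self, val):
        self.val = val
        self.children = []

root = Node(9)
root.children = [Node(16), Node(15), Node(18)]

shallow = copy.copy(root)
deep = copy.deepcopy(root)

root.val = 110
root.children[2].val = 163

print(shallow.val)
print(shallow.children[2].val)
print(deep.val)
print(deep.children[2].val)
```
9
163
9
18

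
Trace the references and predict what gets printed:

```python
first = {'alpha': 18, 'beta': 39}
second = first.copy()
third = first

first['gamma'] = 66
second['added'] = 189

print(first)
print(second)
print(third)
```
{'alpha': 18, 'beta': 39, 'gamma': 66}
{'alpha': 18, 'beta': 39, 'added': 189}
{'alpha': 18, 'beta': 39, 'gamma': 66}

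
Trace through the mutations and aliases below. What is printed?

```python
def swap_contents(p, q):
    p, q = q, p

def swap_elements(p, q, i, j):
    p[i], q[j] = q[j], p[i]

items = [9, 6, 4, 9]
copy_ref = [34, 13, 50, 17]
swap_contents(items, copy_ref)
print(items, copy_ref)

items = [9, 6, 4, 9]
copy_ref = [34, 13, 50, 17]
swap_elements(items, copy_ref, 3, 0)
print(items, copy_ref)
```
[9, 6, 4, 9] [34, 13, 50, 17]
[9, 6, 4, 34] [9, 13, 50, 17]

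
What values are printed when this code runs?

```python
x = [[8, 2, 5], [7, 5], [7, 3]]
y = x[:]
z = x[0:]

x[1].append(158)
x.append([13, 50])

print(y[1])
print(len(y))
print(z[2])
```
[7, 5, 158]
3
[7, 3]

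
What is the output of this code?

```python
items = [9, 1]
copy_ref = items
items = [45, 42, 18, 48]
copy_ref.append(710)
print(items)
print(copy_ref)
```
[45, 42, 18, 48]
[9, 1, 710]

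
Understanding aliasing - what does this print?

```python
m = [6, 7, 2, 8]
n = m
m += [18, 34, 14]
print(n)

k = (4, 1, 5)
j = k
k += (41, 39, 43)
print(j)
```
[6, 7, 2, 8, 18, 34, 14]
(4, 1, 5)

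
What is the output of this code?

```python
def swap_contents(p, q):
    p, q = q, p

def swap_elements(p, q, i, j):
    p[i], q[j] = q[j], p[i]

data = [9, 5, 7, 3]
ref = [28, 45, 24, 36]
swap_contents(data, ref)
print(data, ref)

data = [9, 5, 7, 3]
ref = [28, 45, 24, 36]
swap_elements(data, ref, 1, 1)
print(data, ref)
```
[9, 5, 7, 3] [28, 45, 24, 36]
[9, 45, 7, 3] [28, 5, 24, 36]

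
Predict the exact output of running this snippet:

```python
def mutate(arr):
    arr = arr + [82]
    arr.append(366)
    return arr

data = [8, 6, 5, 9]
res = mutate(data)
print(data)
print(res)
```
[8, 6, 5, 9]
[8, 6, 5, 9, 82, 366]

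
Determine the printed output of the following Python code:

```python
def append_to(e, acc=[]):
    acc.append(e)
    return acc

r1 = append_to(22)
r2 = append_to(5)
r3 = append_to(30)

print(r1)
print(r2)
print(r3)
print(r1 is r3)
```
[22, 5, 30]
[22, 5, 30]
[22, 5, 30]
True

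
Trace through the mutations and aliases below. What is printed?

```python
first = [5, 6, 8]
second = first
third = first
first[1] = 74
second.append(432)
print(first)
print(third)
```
[5, 74, 8, 432]
[5, 74, 8, 432]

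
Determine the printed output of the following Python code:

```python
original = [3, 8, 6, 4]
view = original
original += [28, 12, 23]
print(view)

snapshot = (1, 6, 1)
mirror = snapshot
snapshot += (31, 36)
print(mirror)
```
[3, 8, 6, 4, 28, 12, 23]
(1, 6, 1)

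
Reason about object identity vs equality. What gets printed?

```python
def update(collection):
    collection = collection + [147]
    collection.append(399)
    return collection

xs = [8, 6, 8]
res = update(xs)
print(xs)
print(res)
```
[8, 6, 8]
[8, 6, 8, 147, 399]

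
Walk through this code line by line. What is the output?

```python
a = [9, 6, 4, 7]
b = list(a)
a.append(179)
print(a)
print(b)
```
[9, 6, 4, 7, 179]
[9, 6, 4, 7]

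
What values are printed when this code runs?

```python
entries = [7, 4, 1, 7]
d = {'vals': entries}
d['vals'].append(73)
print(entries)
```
[7, 4, 1, 7, 73]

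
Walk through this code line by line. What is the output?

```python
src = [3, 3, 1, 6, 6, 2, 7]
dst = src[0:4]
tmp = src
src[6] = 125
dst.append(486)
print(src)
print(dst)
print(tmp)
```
[3, 3, 1, 6, 6, 2, 125]
[3, 3, 1, 6, 486]
[3, 3, 1, 6, 6, 2, 125]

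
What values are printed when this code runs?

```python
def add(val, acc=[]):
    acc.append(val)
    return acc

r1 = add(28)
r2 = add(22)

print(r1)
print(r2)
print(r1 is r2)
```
[28, 22]
[28, 22]
True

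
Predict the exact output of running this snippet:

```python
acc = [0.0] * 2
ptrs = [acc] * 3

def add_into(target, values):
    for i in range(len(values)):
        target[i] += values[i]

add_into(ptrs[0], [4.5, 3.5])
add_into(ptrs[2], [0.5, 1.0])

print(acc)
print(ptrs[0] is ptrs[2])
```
[5.0, 4.5]
True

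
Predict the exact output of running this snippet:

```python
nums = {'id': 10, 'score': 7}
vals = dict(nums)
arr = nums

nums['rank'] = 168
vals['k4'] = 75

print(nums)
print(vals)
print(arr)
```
{'id': 10, 'score': 7, 'rank': 168}
{'id': 10, 'score': 7, 'k4': 75}
{'id': 10, 'score': 7, 'rank': 168}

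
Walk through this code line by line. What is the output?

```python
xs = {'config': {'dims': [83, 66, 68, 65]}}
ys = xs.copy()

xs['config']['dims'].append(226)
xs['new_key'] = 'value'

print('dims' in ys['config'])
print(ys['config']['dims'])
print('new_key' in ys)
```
True
[83, 66, 68, 65, 226]
False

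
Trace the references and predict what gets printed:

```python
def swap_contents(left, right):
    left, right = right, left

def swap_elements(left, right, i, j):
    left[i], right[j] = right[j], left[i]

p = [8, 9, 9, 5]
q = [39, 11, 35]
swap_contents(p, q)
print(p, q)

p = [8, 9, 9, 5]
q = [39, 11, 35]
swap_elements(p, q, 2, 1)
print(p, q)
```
[8, 9, 9, 5] [39, 11, 35]
[8, 9, 11, 5] [39, 9, 35]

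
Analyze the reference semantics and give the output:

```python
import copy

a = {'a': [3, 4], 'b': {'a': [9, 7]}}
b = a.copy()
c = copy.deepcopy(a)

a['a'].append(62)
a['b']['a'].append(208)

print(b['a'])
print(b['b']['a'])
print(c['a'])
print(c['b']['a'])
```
[3, 4, 62]
[9, 7, 208]
[3, 4]
[9, 7]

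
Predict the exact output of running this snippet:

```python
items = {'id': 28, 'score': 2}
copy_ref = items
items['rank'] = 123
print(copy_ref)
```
{'id': 28, 'score': 2, 'rank': 123}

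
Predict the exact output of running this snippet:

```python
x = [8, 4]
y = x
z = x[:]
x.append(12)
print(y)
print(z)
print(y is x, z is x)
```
[8, 4, 12]
[8, 4]
True False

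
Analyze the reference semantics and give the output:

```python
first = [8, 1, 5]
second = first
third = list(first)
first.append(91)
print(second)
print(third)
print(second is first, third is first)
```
[8, 1, 5, 91]
[8, 1, 5]
True False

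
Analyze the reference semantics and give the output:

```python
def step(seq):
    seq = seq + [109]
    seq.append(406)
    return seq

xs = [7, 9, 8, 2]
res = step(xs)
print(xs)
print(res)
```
[7, 9, 8, 2]
[7, 9, 8, 2, 109, 406]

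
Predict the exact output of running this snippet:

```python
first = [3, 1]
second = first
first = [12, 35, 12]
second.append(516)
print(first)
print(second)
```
[12, 35, 12]
[3, 1, 516]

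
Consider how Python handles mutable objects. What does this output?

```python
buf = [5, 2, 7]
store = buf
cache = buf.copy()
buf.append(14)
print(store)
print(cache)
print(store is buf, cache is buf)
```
[5, 2, 7, 14]
[5, 2, 7]
True False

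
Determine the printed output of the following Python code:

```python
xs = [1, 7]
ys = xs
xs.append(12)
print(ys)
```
[1, 7, 12]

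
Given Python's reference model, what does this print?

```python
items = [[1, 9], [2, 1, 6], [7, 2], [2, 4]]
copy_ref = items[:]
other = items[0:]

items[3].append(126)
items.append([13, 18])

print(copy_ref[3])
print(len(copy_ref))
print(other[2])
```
[2, 4, 126]
4
[7, 2]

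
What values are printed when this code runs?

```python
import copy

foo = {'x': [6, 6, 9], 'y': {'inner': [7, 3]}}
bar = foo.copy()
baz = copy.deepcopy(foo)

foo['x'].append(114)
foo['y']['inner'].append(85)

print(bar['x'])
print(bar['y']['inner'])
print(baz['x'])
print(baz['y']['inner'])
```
[6, 6, 9, 114]
[7, 3, 85]
[6, 6, 9]
[7, 3]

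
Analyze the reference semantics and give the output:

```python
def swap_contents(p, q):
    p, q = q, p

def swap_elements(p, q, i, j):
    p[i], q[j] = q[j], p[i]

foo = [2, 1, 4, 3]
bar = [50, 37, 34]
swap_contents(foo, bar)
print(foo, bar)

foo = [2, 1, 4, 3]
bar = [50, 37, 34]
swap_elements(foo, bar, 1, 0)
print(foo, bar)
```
[2, 1, 4, 3] [50, 37, 34]
[2, 50, 4, 3] [1, 37, 34]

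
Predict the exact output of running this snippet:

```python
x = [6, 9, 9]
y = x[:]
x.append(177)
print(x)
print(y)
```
[6, 9, 9, 177]
[6, 9, 9]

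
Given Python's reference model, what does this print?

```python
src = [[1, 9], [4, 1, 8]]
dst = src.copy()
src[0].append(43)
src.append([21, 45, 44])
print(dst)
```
[[1, 9, 43], [4, 1, 8]]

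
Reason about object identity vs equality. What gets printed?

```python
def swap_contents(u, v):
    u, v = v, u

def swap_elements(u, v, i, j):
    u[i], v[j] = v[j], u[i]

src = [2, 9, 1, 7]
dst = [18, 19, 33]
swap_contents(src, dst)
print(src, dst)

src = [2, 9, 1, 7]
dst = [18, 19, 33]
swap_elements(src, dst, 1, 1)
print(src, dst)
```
[2, 9, 1, 7] [18, 19, 33]
[2, 19, 1, 7] [18, 9, 33]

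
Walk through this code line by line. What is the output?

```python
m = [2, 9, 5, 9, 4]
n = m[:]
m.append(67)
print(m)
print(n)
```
[2, 9, 5, 9, 4, 67]
[2, 9, 5, 9, 4]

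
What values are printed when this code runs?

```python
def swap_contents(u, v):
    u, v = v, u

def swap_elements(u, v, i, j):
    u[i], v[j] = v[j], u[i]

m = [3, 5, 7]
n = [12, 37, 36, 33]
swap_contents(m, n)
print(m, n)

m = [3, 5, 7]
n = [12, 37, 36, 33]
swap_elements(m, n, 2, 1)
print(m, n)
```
[3, 5, 7] [12, 37, 36, 33]
[3, 5, 37] [12, 7, 36, 33]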